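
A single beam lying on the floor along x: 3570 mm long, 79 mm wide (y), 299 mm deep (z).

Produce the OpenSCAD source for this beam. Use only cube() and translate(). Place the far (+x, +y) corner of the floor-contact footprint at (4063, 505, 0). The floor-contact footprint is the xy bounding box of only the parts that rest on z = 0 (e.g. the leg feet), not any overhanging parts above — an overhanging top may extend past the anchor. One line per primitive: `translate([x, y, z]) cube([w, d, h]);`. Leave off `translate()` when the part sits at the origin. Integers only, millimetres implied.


translate([493, 426, 0]) cube([3570, 79, 299]);


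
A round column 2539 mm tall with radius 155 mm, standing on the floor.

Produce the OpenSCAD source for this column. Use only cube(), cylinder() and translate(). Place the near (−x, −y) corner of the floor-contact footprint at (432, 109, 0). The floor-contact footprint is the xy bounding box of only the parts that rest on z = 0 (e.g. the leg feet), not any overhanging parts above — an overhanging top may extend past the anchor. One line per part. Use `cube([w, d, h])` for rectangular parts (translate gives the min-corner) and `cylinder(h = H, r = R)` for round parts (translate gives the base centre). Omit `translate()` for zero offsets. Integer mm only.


translate([587, 264, 0]) cylinder(h = 2539, r = 155);


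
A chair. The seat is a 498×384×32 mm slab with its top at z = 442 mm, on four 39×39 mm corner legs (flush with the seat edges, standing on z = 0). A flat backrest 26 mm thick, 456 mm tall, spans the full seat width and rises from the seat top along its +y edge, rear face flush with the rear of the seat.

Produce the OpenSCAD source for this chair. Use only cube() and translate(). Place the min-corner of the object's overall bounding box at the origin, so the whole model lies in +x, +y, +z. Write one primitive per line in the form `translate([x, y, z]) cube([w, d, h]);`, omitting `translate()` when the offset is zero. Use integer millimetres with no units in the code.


translate([0, 0, 410]) cube([498, 384, 32]);
cube([39, 39, 410]);
translate([459, 0, 0]) cube([39, 39, 410]);
translate([0, 345, 0]) cube([39, 39, 410]);
translate([459, 345, 0]) cube([39, 39, 410]);
translate([0, 358, 442]) cube([498, 26, 456]);


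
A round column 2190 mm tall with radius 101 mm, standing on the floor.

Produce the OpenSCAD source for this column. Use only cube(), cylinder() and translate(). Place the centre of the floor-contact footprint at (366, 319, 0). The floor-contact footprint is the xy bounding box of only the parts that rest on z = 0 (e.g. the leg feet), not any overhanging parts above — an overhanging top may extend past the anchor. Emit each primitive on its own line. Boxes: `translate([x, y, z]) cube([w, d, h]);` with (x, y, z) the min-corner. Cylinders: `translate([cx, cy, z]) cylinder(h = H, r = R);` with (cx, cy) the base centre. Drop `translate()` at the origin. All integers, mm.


translate([366, 319, 0]) cylinder(h = 2190, r = 101);


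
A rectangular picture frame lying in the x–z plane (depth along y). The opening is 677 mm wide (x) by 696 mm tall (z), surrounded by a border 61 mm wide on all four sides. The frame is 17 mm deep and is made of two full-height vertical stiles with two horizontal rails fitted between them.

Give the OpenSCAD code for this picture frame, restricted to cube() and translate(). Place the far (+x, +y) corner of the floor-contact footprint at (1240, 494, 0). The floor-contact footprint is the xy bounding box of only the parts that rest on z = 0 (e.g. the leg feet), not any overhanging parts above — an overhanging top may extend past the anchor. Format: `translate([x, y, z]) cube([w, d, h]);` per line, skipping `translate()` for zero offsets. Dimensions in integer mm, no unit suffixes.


translate([441, 477, 0]) cube([61, 17, 818]);
translate([1179, 477, 0]) cube([61, 17, 818]);
translate([502, 477, 0]) cube([677, 17, 61]);
translate([502, 477, 757]) cube([677, 17, 61]);


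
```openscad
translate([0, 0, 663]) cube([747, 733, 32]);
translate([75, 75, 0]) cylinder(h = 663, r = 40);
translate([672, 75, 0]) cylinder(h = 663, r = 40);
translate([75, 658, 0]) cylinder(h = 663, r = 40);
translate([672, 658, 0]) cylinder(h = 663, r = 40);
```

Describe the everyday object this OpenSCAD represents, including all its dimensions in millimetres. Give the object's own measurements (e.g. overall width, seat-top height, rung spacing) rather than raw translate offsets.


A table: top 747 mm (x) × 733 mm (y), 32 mm thick, upper face at z = 695 mm, on four round legs of 80 mm diameter, each leg's bounding box inset 35 mm from the nearest pair of top edges from z = 0 to the bottom of the top.


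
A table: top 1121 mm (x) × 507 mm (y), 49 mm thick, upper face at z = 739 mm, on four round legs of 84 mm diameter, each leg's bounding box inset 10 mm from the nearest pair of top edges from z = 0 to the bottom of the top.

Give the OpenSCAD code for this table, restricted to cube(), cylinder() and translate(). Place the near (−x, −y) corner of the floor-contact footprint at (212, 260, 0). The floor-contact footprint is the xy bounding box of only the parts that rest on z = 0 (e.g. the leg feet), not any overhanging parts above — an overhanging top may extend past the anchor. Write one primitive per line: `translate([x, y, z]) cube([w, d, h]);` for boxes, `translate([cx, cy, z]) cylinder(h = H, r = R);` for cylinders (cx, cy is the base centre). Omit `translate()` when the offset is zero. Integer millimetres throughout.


translate([202, 250, 690]) cube([1121, 507, 49]);
translate([254, 302, 0]) cylinder(h = 690, r = 42);
translate([1271, 302, 0]) cylinder(h = 690, r = 42);
translate([254, 705, 0]) cylinder(h = 690, r = 42);
translate([1271, 705, 0]) cylinder(h = 690, r = 42);


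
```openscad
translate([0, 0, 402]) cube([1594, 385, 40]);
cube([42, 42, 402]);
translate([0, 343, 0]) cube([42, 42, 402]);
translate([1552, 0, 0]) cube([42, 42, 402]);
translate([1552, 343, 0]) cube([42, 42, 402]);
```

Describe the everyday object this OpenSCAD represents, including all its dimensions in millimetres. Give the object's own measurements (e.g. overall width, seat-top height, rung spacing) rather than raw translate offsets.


A bench: a 1594×385 mm seat slab, 40 mm thick, top at z = 442 mm, on four 42×42 mm square legs flush with the seat corners and standing on z = 0.


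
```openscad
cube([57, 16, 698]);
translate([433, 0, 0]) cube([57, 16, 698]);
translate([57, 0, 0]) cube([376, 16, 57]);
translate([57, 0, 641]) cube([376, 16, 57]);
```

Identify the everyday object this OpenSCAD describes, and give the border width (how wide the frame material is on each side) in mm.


A picture frame. The border width is 57 mm.

Four thin pieces enclosing a rectangular opening — a picture frame. The two full-height stiles are 698 mm tall; the top rail sits at z = 641 and is 57 mm tall, so the border above the opening is 698 − 641 = 57 mm, matching the stile x-width.


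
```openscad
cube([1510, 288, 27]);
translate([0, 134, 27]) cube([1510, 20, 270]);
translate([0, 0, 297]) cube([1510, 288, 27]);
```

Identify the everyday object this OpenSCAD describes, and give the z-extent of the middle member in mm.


An I-beam. The web height is 270 mm.

Two wide flanges with a thin centred web — an I-beam. Overall 324 mm minus two 27 mm flanges gives a web of 324 − 2·27 = 270 mm.


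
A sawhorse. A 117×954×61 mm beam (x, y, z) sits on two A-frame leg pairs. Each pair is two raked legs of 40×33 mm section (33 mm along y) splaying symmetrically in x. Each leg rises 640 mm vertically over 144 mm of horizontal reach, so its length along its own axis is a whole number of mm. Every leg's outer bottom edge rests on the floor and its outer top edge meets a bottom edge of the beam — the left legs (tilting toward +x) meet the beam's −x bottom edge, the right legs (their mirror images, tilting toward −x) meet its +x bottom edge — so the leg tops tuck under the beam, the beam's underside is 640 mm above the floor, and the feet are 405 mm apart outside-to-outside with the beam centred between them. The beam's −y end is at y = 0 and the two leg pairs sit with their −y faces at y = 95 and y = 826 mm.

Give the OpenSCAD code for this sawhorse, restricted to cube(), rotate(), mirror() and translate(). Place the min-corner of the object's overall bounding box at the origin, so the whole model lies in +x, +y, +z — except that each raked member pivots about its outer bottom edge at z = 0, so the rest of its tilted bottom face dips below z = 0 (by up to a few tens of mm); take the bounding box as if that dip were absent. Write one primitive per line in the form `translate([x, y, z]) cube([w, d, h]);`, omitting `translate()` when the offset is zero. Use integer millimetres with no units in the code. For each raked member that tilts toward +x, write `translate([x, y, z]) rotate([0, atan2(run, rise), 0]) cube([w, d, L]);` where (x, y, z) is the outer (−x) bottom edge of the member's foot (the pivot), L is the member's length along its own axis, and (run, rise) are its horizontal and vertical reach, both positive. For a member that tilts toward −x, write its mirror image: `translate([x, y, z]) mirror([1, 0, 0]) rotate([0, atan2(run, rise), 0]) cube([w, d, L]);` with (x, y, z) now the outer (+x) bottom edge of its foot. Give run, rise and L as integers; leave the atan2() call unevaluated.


translate([144, 0, 640]) cube([117, 954, 61]);
translate([0, 95, 0]) rotate([0, atan2(144, 640), 0]) cube([40, 33, 656]);
translate([405, 95, 0]) mirror([1, 0, 0]) rotate([0, atan2(144, 640), 0]) cube([40, 33, 656]);
translate([0, 826, 0]) rotate([0, atan2(144, 640), 0]) cube([40, 33, 656]);
translate([405, 826, 0]) mirror([1, 0, 0]) rotate([0, atan2(144, 640), 0]) cube([40, 33, 656]);


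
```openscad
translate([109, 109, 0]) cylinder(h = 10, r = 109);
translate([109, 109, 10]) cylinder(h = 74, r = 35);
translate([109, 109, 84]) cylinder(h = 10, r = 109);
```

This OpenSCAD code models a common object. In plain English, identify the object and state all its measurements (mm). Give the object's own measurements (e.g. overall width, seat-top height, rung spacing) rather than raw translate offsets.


A spool: two coaxial disc flanges of radius 109 mm and thickness 10 mm, joined by a core cylinder of radius 35 mm and height 74 mm. The lower flange rests on z = 0 and the three cylinders share a vertical axis.


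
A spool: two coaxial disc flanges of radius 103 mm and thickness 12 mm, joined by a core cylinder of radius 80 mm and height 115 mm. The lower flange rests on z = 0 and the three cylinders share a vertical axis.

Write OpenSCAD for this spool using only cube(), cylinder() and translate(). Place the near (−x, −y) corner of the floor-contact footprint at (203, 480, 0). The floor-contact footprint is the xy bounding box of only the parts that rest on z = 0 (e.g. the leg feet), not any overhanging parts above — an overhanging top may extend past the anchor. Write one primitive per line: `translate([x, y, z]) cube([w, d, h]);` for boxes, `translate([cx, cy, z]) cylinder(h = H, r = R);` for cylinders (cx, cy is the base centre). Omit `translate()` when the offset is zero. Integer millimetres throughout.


translate([306, 583, 0]) cylinder(h = 12, r = 103);
translate([306, 583, 12]) cylinder(h = 115, r = 80);
translate([306, 583, 127]) cylinder(h = 12, r = 103);


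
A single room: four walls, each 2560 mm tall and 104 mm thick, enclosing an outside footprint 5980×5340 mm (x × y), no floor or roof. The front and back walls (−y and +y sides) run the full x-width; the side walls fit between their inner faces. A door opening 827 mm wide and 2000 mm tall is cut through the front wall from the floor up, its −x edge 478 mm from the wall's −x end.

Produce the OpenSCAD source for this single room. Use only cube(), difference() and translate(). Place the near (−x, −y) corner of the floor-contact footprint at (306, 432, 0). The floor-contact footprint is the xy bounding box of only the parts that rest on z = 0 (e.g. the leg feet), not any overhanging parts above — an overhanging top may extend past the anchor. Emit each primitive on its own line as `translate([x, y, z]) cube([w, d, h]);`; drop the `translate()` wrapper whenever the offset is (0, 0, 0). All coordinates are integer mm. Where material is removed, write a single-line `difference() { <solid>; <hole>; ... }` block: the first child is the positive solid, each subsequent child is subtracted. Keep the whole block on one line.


difference() { translate([306, 432, 0]) cube([5980, 104, 2560]); translate([784, 432, 0]) cube([827, 104, 2000]); }
translate([306, 5668, 0]) cube([5980, 104, 2560]);
translate([306, 536, 0]) cube([104, 5132, 2560]);
translate([6182, 536, 0]) cube([104, 5132, 2560]);


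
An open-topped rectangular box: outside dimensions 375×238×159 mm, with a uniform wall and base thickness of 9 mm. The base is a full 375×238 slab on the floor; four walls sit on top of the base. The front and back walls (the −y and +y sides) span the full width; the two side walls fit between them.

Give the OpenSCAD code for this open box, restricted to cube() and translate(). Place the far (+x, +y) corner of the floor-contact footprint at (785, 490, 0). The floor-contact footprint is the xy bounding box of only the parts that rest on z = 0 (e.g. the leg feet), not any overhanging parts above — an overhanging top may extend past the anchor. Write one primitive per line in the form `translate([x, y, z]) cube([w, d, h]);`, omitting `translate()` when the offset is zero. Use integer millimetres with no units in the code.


translate([410, 252, 0]) cube([375, 238, 9]);
translate([410, 252, 9]) cube([375, 9, 150]);
translate([410, 481, 9]) cube([375, 9, 150]);
translate([410, 261, 9]) cube([9, 220, 150]);
translate([776, 261, 9]) cube([9, 220, 150]);


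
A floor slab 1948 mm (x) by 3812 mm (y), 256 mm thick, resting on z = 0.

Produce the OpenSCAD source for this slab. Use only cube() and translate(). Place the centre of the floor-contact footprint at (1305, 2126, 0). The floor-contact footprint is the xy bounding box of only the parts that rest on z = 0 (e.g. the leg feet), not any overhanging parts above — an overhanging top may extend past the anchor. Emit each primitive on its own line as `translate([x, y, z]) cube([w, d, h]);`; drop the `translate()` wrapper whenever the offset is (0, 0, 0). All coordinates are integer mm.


translate([331, 220, 0]) cube([1948, 3812, 256]);


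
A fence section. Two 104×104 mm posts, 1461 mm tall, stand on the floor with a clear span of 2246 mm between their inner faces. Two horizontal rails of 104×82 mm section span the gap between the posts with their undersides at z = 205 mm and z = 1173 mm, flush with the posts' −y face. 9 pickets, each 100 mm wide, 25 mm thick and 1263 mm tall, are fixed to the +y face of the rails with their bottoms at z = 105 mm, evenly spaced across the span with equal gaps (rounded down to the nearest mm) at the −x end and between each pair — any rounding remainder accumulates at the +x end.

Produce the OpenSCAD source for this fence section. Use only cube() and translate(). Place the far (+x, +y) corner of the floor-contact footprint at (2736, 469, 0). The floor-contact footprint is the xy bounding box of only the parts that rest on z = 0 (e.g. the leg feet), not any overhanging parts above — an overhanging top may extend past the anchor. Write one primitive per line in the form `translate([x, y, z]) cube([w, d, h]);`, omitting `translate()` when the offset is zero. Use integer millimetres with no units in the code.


translate([282, 365, 0]) cube([104, 104, 1461]);
translate([2632, 365, 0]) cube([104, 104, 1461]);
translate([386, 365, 205]) cube([2246, 104, 82]);
translate([386, 365, 1173]) cube([2246, 104, 82]);
translate([520, 469, 105]) cube([100, 25, 1263]);
translate([754, 469, 105]) cube([100, 25, 1263]);
translate([988, 469, 105]) cube([100, 25, 1263]);
translate([1222, 469, 105]) cube([100, 25, 1263]);
translate([1456, 469, 105]) cube([100, 25, 1263]);
translate([1690, 469, 105]) cube([100, 25, 1263]);
translate([1924, 469, 105]) cube([100, 25, 1263]);
translate([2158, 469, 105]) cube([100, 25, 1263]);
translate([2392, 469, 105]) cube([100, 25, 1263]);


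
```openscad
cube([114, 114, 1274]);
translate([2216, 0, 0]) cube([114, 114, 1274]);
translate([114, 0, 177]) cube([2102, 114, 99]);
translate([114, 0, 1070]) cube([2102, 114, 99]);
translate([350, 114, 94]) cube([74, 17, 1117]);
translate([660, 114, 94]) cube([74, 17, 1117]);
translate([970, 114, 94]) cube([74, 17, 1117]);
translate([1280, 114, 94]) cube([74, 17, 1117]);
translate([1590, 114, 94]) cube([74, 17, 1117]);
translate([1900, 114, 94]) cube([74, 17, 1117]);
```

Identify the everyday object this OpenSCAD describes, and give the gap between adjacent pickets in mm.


A fence section. The picket gap is 236 mm.

Two posts, two rails, 6 pickets — a fence section. Span 2102 mm holds 6 pickets of 74 mm with 7 equal gaps: ⌊(2102 − 6·74) / 7⌋ = 236 mm.


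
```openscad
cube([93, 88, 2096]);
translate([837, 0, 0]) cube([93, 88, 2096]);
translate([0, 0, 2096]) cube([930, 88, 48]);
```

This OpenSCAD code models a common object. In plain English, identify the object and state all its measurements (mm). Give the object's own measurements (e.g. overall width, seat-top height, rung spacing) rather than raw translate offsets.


A door frame. The clear opening is 744 mm wide and 2096 mm high. Two 93 mm wide jambs, 88 mm deep, stand either side of the opening from the floor to the top of the opening. A 48 mm thick head sits across the top of both jambs, spanning the full outside width of the frame.


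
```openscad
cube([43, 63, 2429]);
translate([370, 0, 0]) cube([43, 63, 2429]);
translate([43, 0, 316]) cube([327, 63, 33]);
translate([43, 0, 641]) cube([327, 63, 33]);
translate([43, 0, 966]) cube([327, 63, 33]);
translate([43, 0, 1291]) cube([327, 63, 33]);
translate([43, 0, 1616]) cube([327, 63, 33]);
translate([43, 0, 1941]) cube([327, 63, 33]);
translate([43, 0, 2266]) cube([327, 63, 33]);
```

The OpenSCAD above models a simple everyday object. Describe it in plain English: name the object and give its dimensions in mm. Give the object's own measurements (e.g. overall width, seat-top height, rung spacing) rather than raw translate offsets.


A straight ladder. Two 43×63 mm vertical rails, 2429 mm tall, stand 413 mm apart (outside-to-outside) with their front faces coplanar on the −y side. 7 rungs, each 63 mm deep and 33 mm tall, span between the inner faces of the rails, front faces flush with the rails. The lowest rung's underside is at z = 316 mm and rungs are spaced 325 mm apart (underside to underside).


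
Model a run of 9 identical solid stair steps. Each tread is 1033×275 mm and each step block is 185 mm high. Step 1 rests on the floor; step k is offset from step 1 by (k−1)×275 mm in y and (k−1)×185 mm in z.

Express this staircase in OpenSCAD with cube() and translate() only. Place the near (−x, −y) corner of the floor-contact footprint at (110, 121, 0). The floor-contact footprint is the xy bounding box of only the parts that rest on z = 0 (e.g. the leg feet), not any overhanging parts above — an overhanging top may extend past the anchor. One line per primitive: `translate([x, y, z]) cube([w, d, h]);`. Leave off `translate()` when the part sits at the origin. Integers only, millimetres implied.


translate([110, 121, 0]) cube([1033, 275, 185]);
translate([110, 396, 185]) cube([1033, 275, 185]);
translate([110, 671, 370]) cube([1033, 275, 185]);
translate([110, 946, 555]) cube([1033, 275, 185]);
translate([110, 1221, 740]) cube([1033, 275, 185]);
translate([110, 1496, 925]) cube([1033, 275, 185]);
translate([110, 1771, 1110]) cube([1033, 275, 185]);
translate([110, 2046, 1295]) cube([1033, 275, 185]);
translate([110, 2321, 1480]) cube([1033, 275, 185]);


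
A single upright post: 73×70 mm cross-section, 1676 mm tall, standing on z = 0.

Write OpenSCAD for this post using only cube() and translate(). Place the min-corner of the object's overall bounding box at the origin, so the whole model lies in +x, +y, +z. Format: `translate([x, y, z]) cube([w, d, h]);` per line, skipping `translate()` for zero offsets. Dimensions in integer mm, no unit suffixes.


cube([73, 70, 1676]);


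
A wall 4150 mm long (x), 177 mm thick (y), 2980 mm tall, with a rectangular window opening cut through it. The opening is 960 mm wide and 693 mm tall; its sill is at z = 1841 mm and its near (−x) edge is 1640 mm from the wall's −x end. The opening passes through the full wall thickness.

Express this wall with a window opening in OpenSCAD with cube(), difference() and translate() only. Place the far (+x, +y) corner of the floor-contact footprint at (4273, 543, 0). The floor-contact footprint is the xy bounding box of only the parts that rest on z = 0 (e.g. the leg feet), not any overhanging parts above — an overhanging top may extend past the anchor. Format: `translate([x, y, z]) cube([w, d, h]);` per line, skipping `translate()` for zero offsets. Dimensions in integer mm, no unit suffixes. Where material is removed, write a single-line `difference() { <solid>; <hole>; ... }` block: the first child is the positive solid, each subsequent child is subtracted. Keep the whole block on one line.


difference() { translate([123, 366, 0]) cube([4150, 177, 2980]); translate([1763, 366, 1841]) cube([960, 177, 693]); }


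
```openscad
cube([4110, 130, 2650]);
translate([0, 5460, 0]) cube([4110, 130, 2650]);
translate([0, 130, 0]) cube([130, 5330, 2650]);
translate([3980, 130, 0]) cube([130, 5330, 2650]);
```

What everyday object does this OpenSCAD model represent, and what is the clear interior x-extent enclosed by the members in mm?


A house (or room) frame. The interior width is 3850 mm.

Four 2650 mm walls enclosing a rectangle with no floor or roof — a room or house frame. Outside width is 4110 mm and wall thickness is 130 mm, so the interior width is 4110 − 2 × 130 = 3850 mm.


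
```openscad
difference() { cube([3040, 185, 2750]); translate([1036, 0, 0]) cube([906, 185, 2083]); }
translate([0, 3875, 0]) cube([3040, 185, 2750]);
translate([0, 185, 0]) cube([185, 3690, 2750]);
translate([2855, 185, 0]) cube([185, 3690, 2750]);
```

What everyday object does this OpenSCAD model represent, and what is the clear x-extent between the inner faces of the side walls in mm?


A single room. The interior width is 2670 mm.

Four walls enclosing a rectangle with a door in the front wall — a room. Outside width 3040 minus two 185 mm walls gives 2670 mm.


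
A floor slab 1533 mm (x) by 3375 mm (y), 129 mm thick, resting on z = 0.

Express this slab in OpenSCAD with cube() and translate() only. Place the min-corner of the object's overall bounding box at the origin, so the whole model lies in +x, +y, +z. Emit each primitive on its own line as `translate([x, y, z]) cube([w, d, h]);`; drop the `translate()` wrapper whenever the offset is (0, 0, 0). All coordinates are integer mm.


cube([1533, 3375, 129]);


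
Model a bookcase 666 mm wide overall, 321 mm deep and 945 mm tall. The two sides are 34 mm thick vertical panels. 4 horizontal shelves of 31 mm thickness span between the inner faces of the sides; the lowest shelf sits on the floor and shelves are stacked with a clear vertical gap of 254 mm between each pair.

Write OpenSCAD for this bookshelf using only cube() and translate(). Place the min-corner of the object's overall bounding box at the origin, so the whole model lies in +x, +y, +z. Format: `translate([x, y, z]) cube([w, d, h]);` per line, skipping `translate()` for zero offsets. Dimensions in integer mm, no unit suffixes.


cube([34, 321, 945]);
translate([632, 0, 0]) cube([34, 321, 945]);
translate([34, 0, 0]) cube([598, 321, 31]);
translate([34, 0, 285]) cube([598, 321, 31]);
translate([34, 0, 570]) cube([598, 321, 31]);
translate([34, 0, 855]) cube([598, 321, 31]);


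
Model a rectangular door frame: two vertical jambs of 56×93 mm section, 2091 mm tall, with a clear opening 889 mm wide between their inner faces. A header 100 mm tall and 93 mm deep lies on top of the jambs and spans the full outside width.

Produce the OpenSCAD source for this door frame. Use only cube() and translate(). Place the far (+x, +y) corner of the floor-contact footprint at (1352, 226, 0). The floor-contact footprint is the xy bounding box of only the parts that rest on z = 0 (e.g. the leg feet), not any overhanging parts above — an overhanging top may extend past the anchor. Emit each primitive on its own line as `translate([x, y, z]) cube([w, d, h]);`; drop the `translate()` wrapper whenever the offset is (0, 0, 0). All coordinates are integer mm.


translate([351, 133, 0]) cube([56, 93, 2091]);
translate([1296, 133, 0]) cube([56, 93, 2091]);
translate([351, 133, 2091]) cube([1001, 93, 100]);


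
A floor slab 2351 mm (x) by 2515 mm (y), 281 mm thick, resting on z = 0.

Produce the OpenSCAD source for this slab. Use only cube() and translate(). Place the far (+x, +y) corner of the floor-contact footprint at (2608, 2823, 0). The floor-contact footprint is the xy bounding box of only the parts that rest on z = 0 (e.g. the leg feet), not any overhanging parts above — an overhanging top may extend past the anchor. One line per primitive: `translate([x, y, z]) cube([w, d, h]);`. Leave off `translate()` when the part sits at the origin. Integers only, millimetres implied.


translate([257, 308, 0]) cube([2351, 2515, 281]);


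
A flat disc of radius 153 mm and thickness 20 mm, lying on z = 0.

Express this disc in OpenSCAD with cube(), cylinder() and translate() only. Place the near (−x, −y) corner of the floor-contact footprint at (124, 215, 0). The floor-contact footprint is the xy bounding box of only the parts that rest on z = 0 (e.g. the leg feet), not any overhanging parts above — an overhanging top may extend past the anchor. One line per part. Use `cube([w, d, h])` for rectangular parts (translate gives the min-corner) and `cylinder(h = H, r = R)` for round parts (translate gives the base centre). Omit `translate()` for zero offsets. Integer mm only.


translate([277, 368, 0]) cylinder(h = 20, r = 153);


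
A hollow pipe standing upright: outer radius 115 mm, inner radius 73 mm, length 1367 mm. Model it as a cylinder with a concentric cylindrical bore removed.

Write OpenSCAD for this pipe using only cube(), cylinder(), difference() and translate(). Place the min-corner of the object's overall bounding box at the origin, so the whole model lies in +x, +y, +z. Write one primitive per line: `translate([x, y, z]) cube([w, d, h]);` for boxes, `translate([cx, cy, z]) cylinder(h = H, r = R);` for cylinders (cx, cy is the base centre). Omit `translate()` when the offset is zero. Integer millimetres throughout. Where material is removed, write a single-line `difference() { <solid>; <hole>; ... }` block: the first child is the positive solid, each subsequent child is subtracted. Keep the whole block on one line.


difference() { translate([115, 115, 0]) cylinder(h = 1367, r = 115); translate([115, 115, 0]) cylinder(h = 1367, r = 73); }


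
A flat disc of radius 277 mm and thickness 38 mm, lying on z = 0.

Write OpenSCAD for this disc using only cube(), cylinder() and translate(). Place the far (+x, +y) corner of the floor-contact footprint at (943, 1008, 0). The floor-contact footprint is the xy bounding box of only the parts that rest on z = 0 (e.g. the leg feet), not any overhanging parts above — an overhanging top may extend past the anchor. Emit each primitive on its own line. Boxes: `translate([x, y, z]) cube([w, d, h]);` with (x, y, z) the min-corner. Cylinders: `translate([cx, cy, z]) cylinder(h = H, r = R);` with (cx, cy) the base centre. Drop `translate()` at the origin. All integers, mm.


translate([666, 731, 0]) cylinder(h = 38, r = 277);


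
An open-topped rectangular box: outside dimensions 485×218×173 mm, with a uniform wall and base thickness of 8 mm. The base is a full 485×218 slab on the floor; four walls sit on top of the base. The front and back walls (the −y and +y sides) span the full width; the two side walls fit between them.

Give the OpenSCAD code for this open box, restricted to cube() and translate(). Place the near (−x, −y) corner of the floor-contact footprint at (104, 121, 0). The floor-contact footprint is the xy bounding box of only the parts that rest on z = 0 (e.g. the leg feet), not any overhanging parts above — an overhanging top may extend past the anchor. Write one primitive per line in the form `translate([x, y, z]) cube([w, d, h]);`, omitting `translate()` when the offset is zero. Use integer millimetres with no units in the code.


translate([104, 121, 0]) cube([485, 218, 8]);
translate([104, 121, 8]) cube([485, 8, 165]);
translate([104, 331, 8]) cube([485, 8, 165]);
translate([104, 129, 8]) cube([8, 202, 165]);
translate([581, 129, 8]) cube([8, 202, 165]);


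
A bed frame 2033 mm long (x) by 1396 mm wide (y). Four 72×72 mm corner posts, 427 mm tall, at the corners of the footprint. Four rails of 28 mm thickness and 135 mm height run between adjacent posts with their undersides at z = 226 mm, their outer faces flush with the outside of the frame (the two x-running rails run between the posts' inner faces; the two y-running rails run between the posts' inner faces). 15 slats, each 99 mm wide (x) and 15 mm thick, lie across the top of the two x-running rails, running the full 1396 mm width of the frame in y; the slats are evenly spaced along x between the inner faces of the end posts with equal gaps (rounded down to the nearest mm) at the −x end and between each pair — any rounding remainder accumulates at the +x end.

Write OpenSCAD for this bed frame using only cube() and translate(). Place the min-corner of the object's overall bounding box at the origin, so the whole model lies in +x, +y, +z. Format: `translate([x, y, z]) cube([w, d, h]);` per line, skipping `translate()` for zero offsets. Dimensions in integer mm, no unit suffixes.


// slat z = rail_z + rail_h = 226 + 135 = 361
// slat gap = ⌊(1889 − 15·99) / 16⌋ = 25
cube([72, 72, 427]);
translate([0, 1324, 0]) cube([72, 72, 427]);
translate([1961, 0, 0]) cube([72, 72, 427]);
translate([1961, 1324, 0]) cube([72, 72, 427]);
translate([72, 0, 226]) cube([1889, 28, 135]);
translate([72, 1368, 226]) cube([1889, 28, 135]);
translate([0, 72, 226]) cube([28, 1252, 135]);
translate([2005, 72, 226]) cube([28, 1252, 135]);
translate([97, 0, 361]) cube([99, 1396, 15]);
translate([221, 0, 361]) cube([99, 1396, 15]);
translate([345, 0, 361]) cube([99, 1396, 15]);
translate([469, 0, 361]) cube([99, 1396, 15]);
translate([593, 0, 361]) cube([99, 1396, 15]);
translate([717, 0, 361]) cube([99, 1396, 15]);
translate([841, 0, 361]) cube([99, 1396, 15]);
translate([965, 0, 361]) cube([99, 1396, 15]);
translate([1089, 0, 361]) cube([99, 1396, 15]);
translate([1213, 0, 361]) cube([99, 1396, 15]);
translate([1337, 0, 361]) cube([99, 1396, 15]);
translate([1461, 0, 361]) cube([99, 1396, 15]);
translate([1585, 0, 361]) cube([99, 1396, 15]);
translate([1709, 0, 361]) cube([99, 1396, 15]);
translate([1833, 0, 361]) cube([99, 1396, 15]);


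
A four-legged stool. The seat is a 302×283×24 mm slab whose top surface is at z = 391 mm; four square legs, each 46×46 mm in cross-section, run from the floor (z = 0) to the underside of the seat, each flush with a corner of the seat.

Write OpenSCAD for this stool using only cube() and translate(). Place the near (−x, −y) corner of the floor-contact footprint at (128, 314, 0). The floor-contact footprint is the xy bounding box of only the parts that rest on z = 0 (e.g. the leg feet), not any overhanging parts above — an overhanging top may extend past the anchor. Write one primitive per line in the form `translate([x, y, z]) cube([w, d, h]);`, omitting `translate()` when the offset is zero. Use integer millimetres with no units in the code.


translate([128, 314, 367]) cube([302, 283, 24]);
translate([128, 314, 0]) cube([46, 46, 367]);
translate([384, 314, 0]) cube([46, 46, 367]);
translate([128, 551, 0]) cube([46, 46, 367]);
translate([384, 551, 0]) cube([46, 46, 367]);


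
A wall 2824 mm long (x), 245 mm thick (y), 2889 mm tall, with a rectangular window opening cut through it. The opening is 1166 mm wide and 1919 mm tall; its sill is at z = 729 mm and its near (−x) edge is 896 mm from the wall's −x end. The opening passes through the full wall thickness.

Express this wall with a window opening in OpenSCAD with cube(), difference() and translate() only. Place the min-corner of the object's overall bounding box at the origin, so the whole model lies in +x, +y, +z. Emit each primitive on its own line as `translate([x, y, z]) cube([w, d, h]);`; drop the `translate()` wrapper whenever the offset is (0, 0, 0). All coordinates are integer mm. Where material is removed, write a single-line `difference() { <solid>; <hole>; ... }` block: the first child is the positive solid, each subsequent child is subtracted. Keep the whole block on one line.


difference() { cube([2824, 245, 2889]); translate([896, 0, 729]) cube([1166, 245, 1919]); }


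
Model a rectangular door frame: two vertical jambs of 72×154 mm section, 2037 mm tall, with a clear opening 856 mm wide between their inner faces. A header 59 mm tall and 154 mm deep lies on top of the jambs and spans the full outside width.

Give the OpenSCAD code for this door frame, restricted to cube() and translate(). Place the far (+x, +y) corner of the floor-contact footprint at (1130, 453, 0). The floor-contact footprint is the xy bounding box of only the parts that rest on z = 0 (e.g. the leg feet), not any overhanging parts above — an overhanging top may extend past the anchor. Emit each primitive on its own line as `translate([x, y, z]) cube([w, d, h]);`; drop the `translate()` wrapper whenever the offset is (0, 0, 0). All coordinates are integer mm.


translate([130, 299, 0]) cube([72, 154, 2037]);
translate([1058, 299, 0]) cube([72, 154, 2037]);
translate([130, 299, 2037]) cube([1000, 154, 59]);


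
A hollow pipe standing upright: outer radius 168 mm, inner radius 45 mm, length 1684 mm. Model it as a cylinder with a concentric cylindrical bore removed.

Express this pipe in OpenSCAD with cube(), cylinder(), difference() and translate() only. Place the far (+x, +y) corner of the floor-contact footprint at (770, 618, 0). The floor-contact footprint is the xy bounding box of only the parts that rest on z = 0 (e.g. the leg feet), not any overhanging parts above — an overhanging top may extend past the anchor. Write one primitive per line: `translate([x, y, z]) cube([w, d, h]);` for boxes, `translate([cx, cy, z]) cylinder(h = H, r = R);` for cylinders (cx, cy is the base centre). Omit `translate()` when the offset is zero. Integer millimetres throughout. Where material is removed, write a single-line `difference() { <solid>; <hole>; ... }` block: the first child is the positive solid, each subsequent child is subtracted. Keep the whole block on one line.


difference() { translate([602, 450, 0]) cylinder(h = 1684, r = 168); translate([602, 450, 0]) cylinder(h = 1684, r = 45); }


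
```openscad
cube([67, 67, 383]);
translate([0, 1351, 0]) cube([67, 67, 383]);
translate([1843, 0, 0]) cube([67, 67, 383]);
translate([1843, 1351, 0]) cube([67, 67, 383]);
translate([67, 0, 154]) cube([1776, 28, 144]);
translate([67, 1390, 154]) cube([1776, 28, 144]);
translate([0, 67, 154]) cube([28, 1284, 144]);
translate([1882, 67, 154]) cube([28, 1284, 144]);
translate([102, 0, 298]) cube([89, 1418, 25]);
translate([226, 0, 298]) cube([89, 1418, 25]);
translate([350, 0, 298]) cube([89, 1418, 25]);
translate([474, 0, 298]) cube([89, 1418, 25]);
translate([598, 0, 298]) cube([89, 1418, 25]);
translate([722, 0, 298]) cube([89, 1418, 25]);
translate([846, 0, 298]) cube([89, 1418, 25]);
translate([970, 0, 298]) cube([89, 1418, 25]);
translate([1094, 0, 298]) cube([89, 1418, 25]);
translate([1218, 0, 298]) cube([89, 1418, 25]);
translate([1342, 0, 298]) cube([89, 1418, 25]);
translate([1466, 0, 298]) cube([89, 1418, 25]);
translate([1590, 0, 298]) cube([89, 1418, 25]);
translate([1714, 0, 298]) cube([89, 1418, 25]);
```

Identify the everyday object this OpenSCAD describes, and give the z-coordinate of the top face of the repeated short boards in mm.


A bed frame. The slat-top height is 323 mm.

Four posts, four rails, and a row of slats — a bed frame. Slats sit on the rails at z = 154 + 144 = 298; with slat thickness 25, the top is 323 mm.


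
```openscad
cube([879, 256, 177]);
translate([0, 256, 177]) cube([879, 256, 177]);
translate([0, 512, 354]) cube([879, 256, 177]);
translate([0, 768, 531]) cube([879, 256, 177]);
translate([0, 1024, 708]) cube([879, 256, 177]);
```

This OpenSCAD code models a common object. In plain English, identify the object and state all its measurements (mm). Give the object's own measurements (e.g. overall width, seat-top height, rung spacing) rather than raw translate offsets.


A straight staircase of 5 solid steps. Each step is 879 mm wide (x), 256 mm deep (y, the going) and 177 mm tall (the rise). The first step rests on the floor; each subsequent step sits one going further in +y and one rise higher in +z, directly behind and above the previous step with no overlap.


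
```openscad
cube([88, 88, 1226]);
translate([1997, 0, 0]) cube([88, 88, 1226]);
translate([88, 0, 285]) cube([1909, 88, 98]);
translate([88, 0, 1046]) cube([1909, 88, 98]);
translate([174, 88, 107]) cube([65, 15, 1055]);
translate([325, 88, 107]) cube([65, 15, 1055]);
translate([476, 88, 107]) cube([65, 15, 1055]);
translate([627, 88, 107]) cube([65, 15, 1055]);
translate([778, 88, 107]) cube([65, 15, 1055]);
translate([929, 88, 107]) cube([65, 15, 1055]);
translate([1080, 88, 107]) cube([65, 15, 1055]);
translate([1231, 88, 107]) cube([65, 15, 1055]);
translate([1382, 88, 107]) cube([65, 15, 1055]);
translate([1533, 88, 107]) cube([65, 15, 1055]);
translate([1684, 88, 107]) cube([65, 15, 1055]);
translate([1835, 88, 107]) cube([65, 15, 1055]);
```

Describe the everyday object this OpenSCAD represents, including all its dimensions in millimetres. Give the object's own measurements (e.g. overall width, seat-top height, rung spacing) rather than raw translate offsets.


A fence section. Two 88×88 mm posts, 1226 mm tall, stand on the floor with a clear span of 1909 mm between their inner faces. Two horizontal rails of 88×98 mm section span the gap between the posts with their undersides at z = 285 mm and z = 1046 mm, flush with the posts' −y face. 12 pickets, each 65 mm wide, 15 mm thick and 1055 mm tall, are fixed to the +y face of the rails with their bottoms at z = 107 mm, spaced across the span with a 86 mm gap after the −x post and between neighbouring pickets, with 97 mm left before the +x post.


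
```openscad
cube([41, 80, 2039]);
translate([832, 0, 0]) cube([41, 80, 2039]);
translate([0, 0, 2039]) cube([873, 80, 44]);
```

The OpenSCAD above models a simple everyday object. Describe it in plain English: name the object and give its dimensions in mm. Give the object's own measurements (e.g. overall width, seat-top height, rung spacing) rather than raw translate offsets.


A door frame. The clear opening is 791 mm wide and 2039 mm high. Two 41 mm wide jambs, 80 mm deep, stand either side of the opening from the floor to the top of the opening. A 44 mm thick head sits across the top of both jambs, spanning the full outside width of the frame.


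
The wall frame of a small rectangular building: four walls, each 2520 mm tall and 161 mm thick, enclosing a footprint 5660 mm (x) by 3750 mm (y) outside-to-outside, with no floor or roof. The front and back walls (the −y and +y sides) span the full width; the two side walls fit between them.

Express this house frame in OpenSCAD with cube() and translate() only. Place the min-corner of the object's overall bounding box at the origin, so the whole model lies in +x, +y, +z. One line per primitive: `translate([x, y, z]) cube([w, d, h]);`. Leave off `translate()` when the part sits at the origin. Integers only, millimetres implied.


cube([5660, 161, 2520]);
translate([0, 3589, 0]) cube([5660, 161, 2520]);
translate([0, 161, 0]) cube([161, 3428, 2520]);
translate([5499, 161, 0]) cube([161, 3428, 2520]);
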